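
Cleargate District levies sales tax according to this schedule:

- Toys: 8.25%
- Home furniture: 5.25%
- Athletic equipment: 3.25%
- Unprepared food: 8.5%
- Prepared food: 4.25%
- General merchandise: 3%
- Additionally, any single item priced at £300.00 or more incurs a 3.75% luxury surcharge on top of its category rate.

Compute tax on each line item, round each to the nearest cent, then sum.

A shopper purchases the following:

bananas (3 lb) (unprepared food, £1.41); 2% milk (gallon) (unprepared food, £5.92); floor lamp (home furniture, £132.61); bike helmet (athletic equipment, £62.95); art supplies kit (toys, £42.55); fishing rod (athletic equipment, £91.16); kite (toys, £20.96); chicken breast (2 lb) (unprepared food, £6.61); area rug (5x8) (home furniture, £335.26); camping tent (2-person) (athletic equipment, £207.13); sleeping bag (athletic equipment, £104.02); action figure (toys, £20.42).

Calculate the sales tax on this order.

£60.35

Bananas (3 lb) £1.41: unprepared food → 8.5% → £0.12
2% milk (gallon) £5.92: unprepared food → 8.5% → £0.50
Floor lamp £132.61: home furniture → 5.25% → £6.96
Bike helmet £62.95: athletic equipment → 3.25% → £2.05
Art supplies kit £42.55: toys → 8.25% → £3.51
Fishing rod £91.16: athletic equipment → 3.25% → £2.96
Kite £20.96: toys → 8.25% → £1.73
Chicken breast (2 lb) £6.61: unprepared food → 8.5% → £0.56
Area rug (5x8) £335.26: home furniture → 5.25% + 3.75% surcharge = 9% → £30.17
Camping tent (2-person) £207.13: athletic equipment → 3.25% → £6.73
Sleeping bag £104.02: athletic equipment → 3.25% → £3.38
Action figure £20.42: toys → 8.25% → £1.68
Total tax = £0.12 + £0.50 + £6.96 + £2.05 + £3.51 + £2.96 + £1.73 + £0.56 + £30.17 + £6.73 + £3.38 + £1.68 = £60.35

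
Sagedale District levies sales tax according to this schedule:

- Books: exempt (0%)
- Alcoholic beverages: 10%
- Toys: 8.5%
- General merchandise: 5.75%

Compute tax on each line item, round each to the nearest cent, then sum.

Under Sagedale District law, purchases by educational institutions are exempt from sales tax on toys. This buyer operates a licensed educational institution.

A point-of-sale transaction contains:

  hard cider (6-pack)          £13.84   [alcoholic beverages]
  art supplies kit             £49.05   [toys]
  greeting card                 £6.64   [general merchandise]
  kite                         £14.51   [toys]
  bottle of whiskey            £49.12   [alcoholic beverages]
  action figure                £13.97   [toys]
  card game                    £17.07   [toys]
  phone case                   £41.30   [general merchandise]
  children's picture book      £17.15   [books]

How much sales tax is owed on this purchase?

£9.04

Hard cider (6-pack) £13.84: alcoholic beverages → 10% → £1.38
Art supplies kit £49.05: toys, buyer-exempt → 0% → £0.00
Greeting card £6.64: general merchandise → 5.75% → £0.38
Kite £14.51: toys, buyer-exempt → 0% → £0.00
Bottle of whiskey £49.12: alcoholic beverages → 10% → £4.91
Action figure £13.97: toys, buyer-exempt → 0% → £0.00
Card game £17.07: toys, buyer-exempt → 0% → £0.00
Phone case £41.30: general merchandise → 5.75% → £2.37
Children's picture book £17.15: books → 0% → £0.00
Total tax = £1.38 + £0.38 + £4.91 + £2.37 = £9.04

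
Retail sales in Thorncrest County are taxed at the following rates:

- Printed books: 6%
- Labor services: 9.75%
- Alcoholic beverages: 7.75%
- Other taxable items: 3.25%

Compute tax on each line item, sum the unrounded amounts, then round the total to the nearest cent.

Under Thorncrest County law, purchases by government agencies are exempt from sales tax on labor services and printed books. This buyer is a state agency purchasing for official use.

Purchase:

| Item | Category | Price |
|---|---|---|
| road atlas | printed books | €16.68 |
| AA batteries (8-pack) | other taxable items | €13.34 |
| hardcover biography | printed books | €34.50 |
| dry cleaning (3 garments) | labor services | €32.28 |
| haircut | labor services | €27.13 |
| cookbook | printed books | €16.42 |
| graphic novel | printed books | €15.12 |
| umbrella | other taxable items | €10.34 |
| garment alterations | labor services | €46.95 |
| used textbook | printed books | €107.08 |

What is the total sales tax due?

€0.77

Road atlas €16.68: printed books, buyer-exempt → 0% → €0.00
AA batteries (8-pack) €13.34: other taxable items → 3.25% → €0.43355
Hardcover biography €34.50: printed books, buyer-exempt → 0% → €0.00
Dry cleaning (3 garments) €32.28: labor services, buyer-exempt → 0% → €0.00
Haircut €27.13: labor services, buyer-exempt → 0% → €0.00
Cookbook €16.42: printed books, buyer-exempt → 0% → €0.00
Graphic novel €15.12: printed books, buyer-exempt → 0% → €0.00
Umbrella €10.34: other taxable items → 3.25% → €0.33605
Garment alterations €46.95: labor services, buyer-exempt → 0% → €0.00
Used textbook €107.08: printed books, buyer-exempt → 0% → €0.00
Unrounded tax sum = €0.7696 → €0.77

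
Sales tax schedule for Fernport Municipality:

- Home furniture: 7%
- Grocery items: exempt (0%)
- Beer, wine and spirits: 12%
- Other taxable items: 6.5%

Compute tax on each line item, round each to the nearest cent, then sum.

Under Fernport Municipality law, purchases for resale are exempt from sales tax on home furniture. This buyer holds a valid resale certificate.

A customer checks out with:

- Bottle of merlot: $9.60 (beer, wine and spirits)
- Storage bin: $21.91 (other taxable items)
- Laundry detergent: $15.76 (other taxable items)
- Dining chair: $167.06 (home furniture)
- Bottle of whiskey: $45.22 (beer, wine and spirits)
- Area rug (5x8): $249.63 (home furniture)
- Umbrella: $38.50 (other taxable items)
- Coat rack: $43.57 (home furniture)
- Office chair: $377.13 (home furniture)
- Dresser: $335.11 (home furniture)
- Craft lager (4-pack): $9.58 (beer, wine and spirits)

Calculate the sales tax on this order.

Bottle of merlot $9.60: beer, wine and spirits → 12% → $1.15
Storage bin $21.91: other taxable items → 6.5% → $1.42
Laundry detergent $15.76: other taxable items → 6.5% → $1.02
Dining chair $167.06: home furniture, buyer-exempt → 0% → $0.00
Bottle of whiskey $45.22: beer, wine and spirits → 12% → $5.43
Area rug (5x8) $249.63: home furniture, buyer-exempt → 0% → $0.00
Umbrella $38.50: other taxable items → 6.5% → $2.50
Coat rack $43.57: home furniture, buyer-exempt → 0% → $0.00
Office chair $377.13: home furniture, buyer-exempt → 0% → $0.00
Dresser $335.11: home furniture, buyer-exempt → 0% → $0.00
Craft lager (4-pack) $9.58: beer, wine and spirits → 12% → $1.15
Total tax = $1.15 + $1.42 + $1.02 + $5.43 + $2.50 + $1.15 = $12.67

$12.67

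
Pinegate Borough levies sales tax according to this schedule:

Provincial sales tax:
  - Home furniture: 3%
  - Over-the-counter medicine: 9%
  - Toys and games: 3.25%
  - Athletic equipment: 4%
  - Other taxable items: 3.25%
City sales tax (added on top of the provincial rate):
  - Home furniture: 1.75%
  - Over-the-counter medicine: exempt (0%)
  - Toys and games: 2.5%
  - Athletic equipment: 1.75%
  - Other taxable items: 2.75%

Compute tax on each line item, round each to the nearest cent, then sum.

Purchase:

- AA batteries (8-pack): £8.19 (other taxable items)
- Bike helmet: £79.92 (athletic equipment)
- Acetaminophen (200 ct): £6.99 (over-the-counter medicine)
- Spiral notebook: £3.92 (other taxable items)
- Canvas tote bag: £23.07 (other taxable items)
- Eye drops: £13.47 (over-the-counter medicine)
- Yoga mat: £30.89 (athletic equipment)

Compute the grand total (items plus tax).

£176.78

AA batteries (8-pack) £8.19: other taxable items → 3.25% + 2.75% city = 6% → £0.49
Bike helmet £79.92: athletic equipment → 4% + 1.75% city = 5.75% → £4.60
Acetaminophen (200 ct) £6.99: over-the-counter medicine → 9% + 0% city = 9% → £0.63
Spiral notebook £3.92: other taxable items → 3.25% + 2.75% city = 6% → £0.24
Canvas tote bag £23.07: other taxable items → 3.25% + 2.75% city = 6% → £1.38
Eye drops £13.47: over-the-counter medicine → 9% + 0% city = 9% → £1.21
Yoga mat £30.89: athletic equipment → 4% + 1.75% city = 5.75% → £1.78
Subtotal = £166.45; tax = £10.33; total due = £176.78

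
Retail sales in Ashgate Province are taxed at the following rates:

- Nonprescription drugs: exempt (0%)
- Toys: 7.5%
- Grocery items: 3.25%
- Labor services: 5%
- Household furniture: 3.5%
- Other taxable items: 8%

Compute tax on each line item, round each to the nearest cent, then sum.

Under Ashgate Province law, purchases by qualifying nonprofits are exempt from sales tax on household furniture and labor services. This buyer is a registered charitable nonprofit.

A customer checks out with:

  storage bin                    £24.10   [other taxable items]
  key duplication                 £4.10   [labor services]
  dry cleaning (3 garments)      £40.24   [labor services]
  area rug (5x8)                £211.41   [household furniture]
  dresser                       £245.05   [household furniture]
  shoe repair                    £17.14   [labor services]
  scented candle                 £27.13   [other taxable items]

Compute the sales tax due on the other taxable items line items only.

Storage bin £24.10: other taxable items → 8% → £1.93
Scented candle £27.13: other taxable items → 8% → £2.17
Tax on other taxable items = £1.93 + £2.17 = £4.10

£4.10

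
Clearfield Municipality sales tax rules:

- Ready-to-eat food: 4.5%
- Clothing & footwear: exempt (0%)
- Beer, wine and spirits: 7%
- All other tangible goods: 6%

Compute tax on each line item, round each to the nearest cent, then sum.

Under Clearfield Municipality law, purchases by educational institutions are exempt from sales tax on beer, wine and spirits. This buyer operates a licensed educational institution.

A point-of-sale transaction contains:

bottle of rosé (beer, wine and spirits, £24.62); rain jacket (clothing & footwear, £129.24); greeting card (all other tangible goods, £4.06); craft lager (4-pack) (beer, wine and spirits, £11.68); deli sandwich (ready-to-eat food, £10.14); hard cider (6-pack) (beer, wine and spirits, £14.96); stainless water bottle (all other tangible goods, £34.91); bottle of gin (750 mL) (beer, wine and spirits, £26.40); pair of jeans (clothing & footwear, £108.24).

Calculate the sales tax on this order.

£2.79

Bottle of rosé £24.62: beer, wine and spirits, buyer-exempt → 0% → £0.00
Rain jacket £129.24: clothing & footwear → 0% → £0.00
Greeting card £4.06: all other tangible goods → 6% → £0.24
Craft lager (4-pack) £11.68: beer, wine and spirits, buyer-exempt → 0% → £0.00
Deli sandwich £10.14: ready-to-eat food → 4.5% → £0.46
Hard cider (6-pack) £14.96: beer, wine and spirits, buyer-exempt → 0% → £0.00
Stainless water bottle £34.91: all other tangible goods → 6% → £2.09
Bottle of gin (750 mL) £26.40: beer, wine and spirits, buyer-exempt → 0% → £0.00
Pair of jeans £108.24: clothing & footwear → 0% → £0.00
Total tax = £0.24 + £0.46 + £2.09 = £2.79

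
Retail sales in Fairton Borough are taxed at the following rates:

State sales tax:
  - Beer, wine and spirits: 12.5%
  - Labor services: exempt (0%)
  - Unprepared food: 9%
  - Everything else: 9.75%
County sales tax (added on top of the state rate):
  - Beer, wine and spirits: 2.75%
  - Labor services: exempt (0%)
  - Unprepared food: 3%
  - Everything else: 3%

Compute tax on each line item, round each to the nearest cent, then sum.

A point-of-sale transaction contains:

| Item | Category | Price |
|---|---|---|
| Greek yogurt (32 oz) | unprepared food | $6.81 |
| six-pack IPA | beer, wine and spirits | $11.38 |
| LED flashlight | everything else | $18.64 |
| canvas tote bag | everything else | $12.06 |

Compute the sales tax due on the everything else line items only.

LED flashlight $18.64: everything else → 9.75% + 3% county = 12.75% → $2.38
Canvas tote bag $12.06: everything else → 9.75% + 3% county = 12.75% → $1.54
Tax on everything else = $2.38 + $1.54 = $3.92

$3.92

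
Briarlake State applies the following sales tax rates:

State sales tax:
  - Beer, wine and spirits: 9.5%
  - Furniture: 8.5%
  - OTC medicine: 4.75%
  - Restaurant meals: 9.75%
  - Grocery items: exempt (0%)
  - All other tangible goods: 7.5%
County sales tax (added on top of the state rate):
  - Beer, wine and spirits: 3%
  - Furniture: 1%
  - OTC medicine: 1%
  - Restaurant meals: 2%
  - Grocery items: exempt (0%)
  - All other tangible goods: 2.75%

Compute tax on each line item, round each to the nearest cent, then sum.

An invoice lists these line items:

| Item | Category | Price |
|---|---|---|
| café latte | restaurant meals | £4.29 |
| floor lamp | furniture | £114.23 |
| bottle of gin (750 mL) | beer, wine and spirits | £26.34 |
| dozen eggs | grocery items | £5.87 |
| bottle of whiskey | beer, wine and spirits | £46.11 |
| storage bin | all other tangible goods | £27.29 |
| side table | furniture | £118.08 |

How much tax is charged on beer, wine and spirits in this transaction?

Bottle of gin (750 mL) £26.34: beer, wine and spirits → 9.5% + 3% county = 12.5% → £3.29
Bottle of whiskey £46.11: beer, wine and spirits → 9.5% + 3% county = 12.5% → £5.76
Tax on beer, wine and spirits = £3.29 + £5.76 = £9.05

£9.05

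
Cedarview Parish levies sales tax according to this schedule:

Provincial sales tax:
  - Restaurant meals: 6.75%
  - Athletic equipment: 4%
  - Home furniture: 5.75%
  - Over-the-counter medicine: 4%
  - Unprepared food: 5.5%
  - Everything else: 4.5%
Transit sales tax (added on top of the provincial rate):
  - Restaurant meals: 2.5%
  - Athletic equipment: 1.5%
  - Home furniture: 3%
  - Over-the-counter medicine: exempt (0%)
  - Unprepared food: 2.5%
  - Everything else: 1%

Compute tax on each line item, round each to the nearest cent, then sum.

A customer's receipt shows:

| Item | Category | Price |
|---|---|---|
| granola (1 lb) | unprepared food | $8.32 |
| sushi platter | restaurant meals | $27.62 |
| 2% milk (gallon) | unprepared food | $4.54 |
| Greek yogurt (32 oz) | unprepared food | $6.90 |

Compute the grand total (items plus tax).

$51.51

Granola (1 lb) $8.32: unprepared food → 5.5% + 2.5% transit = 8% → $0.67
Sushi platter $27.62: restaurant meals → 6.75% + 2.5% transit = 9.25% → $2.55
2% milk (gallon) $4.54: unprepared food → 5.5% + 2.5% transit = 8% → $0.36
Greek yogurt (32 oz) $6.90: unprepared food → 5.5% + 2.5% transit = 8% → $0.55
Subtotal = $47.38; tax = $4.13; total due = $51.51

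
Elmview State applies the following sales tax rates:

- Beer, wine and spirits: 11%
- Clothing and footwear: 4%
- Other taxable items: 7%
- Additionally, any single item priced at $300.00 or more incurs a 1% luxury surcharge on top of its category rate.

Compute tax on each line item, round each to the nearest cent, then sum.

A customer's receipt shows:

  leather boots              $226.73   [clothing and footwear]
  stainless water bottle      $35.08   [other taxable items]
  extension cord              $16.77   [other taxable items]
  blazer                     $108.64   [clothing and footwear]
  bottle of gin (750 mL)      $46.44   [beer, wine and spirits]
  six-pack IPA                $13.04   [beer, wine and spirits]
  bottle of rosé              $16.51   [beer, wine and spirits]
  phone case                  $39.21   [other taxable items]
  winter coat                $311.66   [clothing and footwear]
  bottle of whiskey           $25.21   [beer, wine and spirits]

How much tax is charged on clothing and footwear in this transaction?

$29.00

Leather boots $226.73: clothing and footwear → 4% → $9.07
Blazer $108.64: clothing and footwear → 4% → $4.35
Winter coat $311.66: clothing and footwear → 4% + 1% surcharge = 5% → $15.58
Tax on clothing and footwear = $9.07 + $4.35 + $15.58 = $29.00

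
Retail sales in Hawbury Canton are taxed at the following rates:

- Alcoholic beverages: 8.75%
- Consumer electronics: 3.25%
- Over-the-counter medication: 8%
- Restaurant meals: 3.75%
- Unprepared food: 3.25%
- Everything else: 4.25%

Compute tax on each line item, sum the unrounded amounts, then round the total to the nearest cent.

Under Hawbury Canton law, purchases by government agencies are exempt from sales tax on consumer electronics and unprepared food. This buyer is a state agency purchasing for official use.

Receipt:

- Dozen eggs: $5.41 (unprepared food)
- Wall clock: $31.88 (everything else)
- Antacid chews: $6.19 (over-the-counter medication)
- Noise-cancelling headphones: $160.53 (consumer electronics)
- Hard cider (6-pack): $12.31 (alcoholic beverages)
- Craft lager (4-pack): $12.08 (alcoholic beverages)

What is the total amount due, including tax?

Dozen eggs $5.41: unprepared food, buyer-exempt → 0% → $0.00
Wall clock $31.88: everything else → 4.25% → $1.3549
Antacid chews $6.19: over-the-counter medication → 8% → $0.4952
Noise-cancelling headphones $160.53: consumer electronics, buyer-exempt → 0% → $0.00
Hard cider (6-pack) $12.31: alcoholic beverages → 8.75% → $1.077125
Craft lager (4-pack) $12.08: alcoholic beverages → 8.75% → $1.057
Subtotal = $228.40; unrounded tax = $3.984225 → $3.98; total due = $232.38

$232.38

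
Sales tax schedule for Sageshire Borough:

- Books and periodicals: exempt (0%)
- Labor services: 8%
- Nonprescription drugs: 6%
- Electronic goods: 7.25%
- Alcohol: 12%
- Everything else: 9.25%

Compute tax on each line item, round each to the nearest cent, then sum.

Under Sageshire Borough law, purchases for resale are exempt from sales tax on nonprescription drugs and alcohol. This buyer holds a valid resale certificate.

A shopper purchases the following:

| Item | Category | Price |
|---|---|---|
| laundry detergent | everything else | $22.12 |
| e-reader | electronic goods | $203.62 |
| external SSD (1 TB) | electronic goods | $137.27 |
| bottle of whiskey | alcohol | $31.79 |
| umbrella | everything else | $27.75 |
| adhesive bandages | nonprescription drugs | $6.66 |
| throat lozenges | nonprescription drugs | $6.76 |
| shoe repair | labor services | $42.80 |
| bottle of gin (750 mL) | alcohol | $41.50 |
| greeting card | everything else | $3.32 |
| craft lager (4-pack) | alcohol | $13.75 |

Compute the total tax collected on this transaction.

Laundry detergent $22.12: everything else → 9.25% → $2.05
E-reader $203.62: electronic goods → 7.25% → $14.76
External SSD (1 TB) $137.27: electronic goods → 7.25% → $9.95
Bottle of whiskey $31.79: alcohol, buyer-exempt → 0% → $0.00
Umbrella $27.75: everything else → 9.25% → $2.57
Adhesive bandages $6.66: nonprescription drugs, buyer-exempt → 0% → $0.00
Throat lozenges $6.76: nonprescription drugs, buyer-exempt → 0% → $0.00
Shoe repair $42.80: labor services → 8% → $3.42
Bottle of gin (750 mL) $41.50: alcohol, buyer-exempt → 0% → $0.00
Greeting card $3.32: everything else → 9.25% → $0.31
Craft lager (4-pack) $13.75: alcohol, buyer-exempt → 0% → $0.00
Total tax = $2.05 + $14.76 + $9.95 + $2.57 + $3.42 + $0.31 = $33.06

$33.06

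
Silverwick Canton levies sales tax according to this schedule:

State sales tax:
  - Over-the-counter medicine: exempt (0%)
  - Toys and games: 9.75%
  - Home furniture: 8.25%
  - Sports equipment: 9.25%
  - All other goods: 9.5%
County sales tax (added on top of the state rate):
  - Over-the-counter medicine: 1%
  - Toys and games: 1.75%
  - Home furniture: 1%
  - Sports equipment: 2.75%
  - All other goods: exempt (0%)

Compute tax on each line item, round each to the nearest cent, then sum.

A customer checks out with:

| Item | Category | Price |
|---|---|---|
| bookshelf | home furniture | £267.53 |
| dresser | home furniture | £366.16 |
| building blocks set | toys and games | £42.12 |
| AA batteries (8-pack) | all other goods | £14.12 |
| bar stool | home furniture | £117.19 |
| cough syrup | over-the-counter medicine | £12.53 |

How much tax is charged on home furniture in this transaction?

£69.46

Bookshelf £267.53: home furniture → 8.25% + 1% county = 9.25% → £24.75
Dresser £366.16: home furniture → 8.25% + 1% county = 9.25% → £33.87
Bar stool £117.19: home furniture → 8.25% + 1% county = 9.25% → £10.84
Tax on home furniture = £24.75 + £33.87 + £10.84 = £69.46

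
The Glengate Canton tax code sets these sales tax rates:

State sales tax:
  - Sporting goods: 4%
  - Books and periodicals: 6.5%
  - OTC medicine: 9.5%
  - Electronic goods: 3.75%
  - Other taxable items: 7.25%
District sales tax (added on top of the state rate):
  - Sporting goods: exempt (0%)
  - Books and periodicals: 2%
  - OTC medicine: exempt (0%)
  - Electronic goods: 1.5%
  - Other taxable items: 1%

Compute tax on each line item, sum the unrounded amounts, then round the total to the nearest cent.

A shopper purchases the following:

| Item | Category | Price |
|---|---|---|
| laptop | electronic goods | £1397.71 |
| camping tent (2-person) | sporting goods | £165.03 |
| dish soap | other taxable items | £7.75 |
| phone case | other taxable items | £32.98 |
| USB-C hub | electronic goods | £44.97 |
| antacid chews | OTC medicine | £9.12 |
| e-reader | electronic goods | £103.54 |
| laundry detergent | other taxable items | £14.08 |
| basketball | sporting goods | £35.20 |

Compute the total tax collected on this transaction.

£94.57

Laptop £1397.71: electronic goods → 3.75% + 1.5% district = 5.25% → £73.379775
Camping tent (2-person) £165.03: sporting goods → 4% + 0% district = 4% → £6.6012
Dish soap £7.75: other taxable items → 7.25% + 1% district = 8.25% → £0.639375
Phone case £32.98: other taxable items → 7.25% + 1% district = 8.25% → £2.72085
USB-C hub £44.97: electronic goods → 3.75% + 1.5% district = 5.25% → £2.360925
Antacid chews £9.12: OTC medicine → 9.5% + 0% district = 9.5% → £0.8664
E-reader £103.54: electronic goods → 3.75% + 1.5% district = 5.25% → £5.43585
Laundry detergent £14.08: other taxable items → 7.25% + 1% district = 8.25% → £1.1616
Basketball £35.20: sporting goods → 4% + 0% district = 4% → £1.408
Unrounded tax sum = £94.573975 → £94.57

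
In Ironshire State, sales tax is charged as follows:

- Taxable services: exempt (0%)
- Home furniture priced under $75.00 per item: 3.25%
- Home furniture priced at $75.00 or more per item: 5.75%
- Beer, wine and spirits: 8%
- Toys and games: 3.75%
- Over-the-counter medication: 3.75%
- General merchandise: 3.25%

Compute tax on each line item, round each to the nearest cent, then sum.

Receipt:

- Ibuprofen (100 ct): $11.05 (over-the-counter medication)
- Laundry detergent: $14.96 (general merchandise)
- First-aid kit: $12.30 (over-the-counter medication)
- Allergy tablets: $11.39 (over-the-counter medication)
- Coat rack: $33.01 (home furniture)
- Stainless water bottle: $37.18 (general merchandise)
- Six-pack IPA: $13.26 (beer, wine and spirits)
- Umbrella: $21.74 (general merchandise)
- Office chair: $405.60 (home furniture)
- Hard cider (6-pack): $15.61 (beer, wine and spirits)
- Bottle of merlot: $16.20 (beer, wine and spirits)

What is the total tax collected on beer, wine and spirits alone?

Six-pack IPA $13.26: beer, wine and spirits → 8% → $1.06
Hard cider (6-pack) $15.61: beer, wine and spirits → 8% → $1.25
Bottle of merlot $16.20: beer, wine and spirits → 8% → $1.30
Tax on beer, wine and spirits = $1.06 + $1.25 + $1.30 = $3.61

$3.61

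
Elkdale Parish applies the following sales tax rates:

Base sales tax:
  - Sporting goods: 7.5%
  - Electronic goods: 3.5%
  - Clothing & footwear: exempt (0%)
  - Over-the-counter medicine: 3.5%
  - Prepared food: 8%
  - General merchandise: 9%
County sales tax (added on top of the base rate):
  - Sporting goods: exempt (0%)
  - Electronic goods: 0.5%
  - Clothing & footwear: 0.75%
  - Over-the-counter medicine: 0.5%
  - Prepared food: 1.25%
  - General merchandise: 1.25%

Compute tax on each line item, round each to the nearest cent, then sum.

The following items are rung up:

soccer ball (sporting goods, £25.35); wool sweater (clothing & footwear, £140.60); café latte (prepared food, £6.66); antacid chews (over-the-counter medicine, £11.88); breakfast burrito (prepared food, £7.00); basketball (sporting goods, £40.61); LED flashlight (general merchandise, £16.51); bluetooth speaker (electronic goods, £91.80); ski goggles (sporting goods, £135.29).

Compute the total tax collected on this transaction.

£23.26

Soccer ball £25.35: sporting goods → 7.5% + 0% county = 7.5% → £1.90
Wool sweater £140.60: clothing & footwear → 0% + 0.75% county = 0.75% → £1.05
Café latte £6.66: prepared food → 8% + 1.25% county = 9.25% → £0.62
Antacid chews £11.88: over-the-counter medicine → 3.5% + 0.5% county = 4% → £0.48
Breakfast burrito £7.00: prepared food → 8% + 1.25% county = 9.25% → £0.65
Basketball £40.61: sporting goods → 7.5% + 0% county = 7.5% → £3.05
LED flashlight £16.51: general merchandise → 9% + 1.25% county = 10.25% → £1.69
Bluetooth speaker £91.80: electronic goods → 3.5% + 0.5% county = 4% → £3.67
Ski goggles £135.29: sporting goods → 7.5% + 0% county = 7.5% → £10.15
Total tax = £1.90 + £1.05 + £0.62 + £0.48 + £0.65 + £3.05 + £1.69 + £3.67 + £10.15 = £23.26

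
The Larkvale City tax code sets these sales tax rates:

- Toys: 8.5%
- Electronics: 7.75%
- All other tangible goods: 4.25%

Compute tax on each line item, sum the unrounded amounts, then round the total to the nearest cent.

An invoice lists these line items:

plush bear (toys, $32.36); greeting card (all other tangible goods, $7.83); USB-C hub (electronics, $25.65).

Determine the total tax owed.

$5.07

Plush bear $32.36: toys → 8.5% → $2.7506
Greeting card $7.83: all other tangible goods → 4.25% → $0.332775
USB-C hub $25.65: electronics → 7.75% → $1.987875
Unrounded tax sum = $5.07125 → $5.07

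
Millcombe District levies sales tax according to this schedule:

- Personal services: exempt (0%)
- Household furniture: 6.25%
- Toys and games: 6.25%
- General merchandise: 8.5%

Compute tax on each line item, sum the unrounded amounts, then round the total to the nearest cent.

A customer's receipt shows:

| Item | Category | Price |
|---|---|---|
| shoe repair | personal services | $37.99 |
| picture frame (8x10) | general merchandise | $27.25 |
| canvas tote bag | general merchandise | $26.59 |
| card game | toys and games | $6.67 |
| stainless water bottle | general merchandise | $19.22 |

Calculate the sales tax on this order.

$6.63

Shoe repair $37.99: personal services → 0% → $0.00
Picture frame (8x10) $27.25: general merchandise → 8.5% → $2.31625
Canvas tote bag $26.59: general merchandise → 8.5% → $2.26015
Card game $6.67: toys and games → 6.25% → $0.416875
Stainless water bottle $19.22: general merchandise → 8.5% → $1.6337
Unrounded tax sum = $6.626975 → $6.63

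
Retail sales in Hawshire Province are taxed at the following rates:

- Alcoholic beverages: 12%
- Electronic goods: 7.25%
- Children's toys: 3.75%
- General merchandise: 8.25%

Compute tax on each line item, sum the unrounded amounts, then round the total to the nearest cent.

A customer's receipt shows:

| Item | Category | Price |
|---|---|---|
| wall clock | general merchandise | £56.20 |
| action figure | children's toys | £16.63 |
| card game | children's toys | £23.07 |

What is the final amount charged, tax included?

Wall clock £56.20: general merchandise → 8.25% → £4.6365
Action figure £16.63: children's toys → 3.75% → £0.623625
Card game £23.07: children's toys → 3.75% → £0.865125
Subtotal = £95.90; unrounded tax = £6.12525 → £6.13; total due = £102.03

£102.03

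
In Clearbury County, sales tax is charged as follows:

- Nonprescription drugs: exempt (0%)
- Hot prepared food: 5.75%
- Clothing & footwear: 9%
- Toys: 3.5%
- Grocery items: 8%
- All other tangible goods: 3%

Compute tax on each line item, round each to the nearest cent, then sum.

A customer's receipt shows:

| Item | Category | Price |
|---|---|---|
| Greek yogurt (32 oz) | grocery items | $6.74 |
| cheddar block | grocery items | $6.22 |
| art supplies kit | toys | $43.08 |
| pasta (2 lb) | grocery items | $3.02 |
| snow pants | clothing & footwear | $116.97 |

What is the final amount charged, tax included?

$189.35

Greek yogurt (32 oz) $6.74: grocery items → 8% → $0.54
Cheddar block $6.22: grocery items → 8% → $0.50
Art supplies kit $43.08: toys → 3.5% → $1.51
Pasta (2 lb) $3.02: grocery items → 8% → $0.24
Snow pants $116.97: clothing & footwear → 9% → $10.53
Subtotal = $176.03; tax = $13.32; total due = $189.35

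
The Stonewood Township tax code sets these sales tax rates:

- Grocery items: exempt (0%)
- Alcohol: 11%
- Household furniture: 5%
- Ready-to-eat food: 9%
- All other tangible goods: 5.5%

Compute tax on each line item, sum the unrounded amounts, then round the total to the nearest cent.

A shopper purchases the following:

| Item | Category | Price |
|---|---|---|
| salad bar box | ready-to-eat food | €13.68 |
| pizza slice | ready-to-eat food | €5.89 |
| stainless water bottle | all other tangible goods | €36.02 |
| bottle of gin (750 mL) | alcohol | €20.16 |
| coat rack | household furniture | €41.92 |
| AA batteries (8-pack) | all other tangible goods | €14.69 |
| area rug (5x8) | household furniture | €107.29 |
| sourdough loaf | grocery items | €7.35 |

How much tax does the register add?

Salad bar box €13.68: ready-to-eat food → 9% → €1.2312
Pizza slice €5.89: ready-to-eat food → 9% → €0.5301
Stainless water bottle €36.02: all other tangible goods → 5.5% → €1.9811
Bottle of gin (750 mL) €20.16: alcohol → 11% → €2.2176
Coat rack €41.92: household furniture → 5% → €2.096
AA batteries (8-pack) €14.69: all other tangible goods → 5.5% → €0.80795
Area rug (5x8) €107.29: household furniture → 5% → €5.3645
Sourdough loaf €7.35: grocery items → 0% → €0.00
Unrounded tax sum = €14.22845 → €14.23

€14.23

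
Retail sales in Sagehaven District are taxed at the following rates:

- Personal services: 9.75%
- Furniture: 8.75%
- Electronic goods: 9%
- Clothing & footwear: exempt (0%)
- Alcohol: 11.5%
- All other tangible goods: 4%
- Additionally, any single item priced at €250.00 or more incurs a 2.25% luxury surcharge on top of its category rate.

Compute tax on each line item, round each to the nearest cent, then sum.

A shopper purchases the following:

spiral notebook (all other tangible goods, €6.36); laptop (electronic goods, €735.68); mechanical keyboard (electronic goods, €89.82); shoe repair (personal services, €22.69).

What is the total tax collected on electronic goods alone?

€90.84

Laptop €735.68: electronic goods → 9% + 2.25% surcharge = 11.25% → €82.76
Mechanical keyboard €89.82: electronic goods → 9% → €8.08
Tax on electronic goods = €82.76 + €8.08 = €90.84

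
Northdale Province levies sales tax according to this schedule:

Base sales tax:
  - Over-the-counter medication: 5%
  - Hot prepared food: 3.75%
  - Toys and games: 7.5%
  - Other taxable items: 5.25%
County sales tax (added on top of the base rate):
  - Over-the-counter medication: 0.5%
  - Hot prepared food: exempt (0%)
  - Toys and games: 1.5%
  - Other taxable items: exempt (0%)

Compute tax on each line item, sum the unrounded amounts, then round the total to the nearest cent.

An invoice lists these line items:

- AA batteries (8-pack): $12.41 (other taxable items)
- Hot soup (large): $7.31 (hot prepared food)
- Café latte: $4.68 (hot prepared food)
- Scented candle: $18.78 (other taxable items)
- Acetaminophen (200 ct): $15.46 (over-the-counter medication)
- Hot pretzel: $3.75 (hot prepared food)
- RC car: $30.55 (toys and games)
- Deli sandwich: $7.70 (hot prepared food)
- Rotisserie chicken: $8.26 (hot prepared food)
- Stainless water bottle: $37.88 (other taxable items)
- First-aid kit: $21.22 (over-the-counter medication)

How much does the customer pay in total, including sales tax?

AA batteries (8-pack) $12.41: other taxable items → 5.25% + 0% county = 5.25% → $0.651525
Hot soup (large) $7.31: hot prepared food → 3.75% + 0% county = 3.75% → $0.274125
Café latte $4.68: hot prepared food → 3.75% + 0% county = 3.75% → $0.1755
Scented candle $18.78: other taxable items → 5.25% + 0% county = 5.25% → $0.98595
Acetaminophen (200 ct) $15.46: over-the-counter medication → 5% + 0.5% county = 5.5% → $0.8503
Hot pretzel $3.75: hot prepared food → 3.75% + 0% county = 3.75% → $0.140625
RC car $30.55: toys and games → 7.5% + 1.5% county = 9% → $2.7495
Deli sandwich $7.70: hot prepared food → 3.75% + 0% county = 3.75% → $0.28875
Rotisserie chicken $8.26: hot prepared food → 3.75% + 0% county = 3.75% → $0.30975
Stainless water bottle $37.88: other taxable items → 5.25% + 0% county = 5.25% → $1.9887
First-aid kit $21.22: over-the-counter medication → 5% + 0.5% county = 5.5% → $1.1671
Subtotal = $168.00; unrounded tax = $9.581825 → $9.58; total due = $177.58

$177.58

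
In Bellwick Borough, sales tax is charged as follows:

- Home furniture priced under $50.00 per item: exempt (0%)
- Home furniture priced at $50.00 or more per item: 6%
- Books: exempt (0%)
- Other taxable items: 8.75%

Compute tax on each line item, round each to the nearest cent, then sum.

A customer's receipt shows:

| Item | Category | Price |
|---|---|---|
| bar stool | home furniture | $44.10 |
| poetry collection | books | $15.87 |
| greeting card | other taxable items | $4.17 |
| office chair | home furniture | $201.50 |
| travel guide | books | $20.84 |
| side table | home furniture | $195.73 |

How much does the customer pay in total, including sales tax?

Bar stool $44.10: home furniture, under $50.00 → 0% → $0.00
Poetry collection $15.87: books → 0% → $0.00
Greeting card $4.17: other taxable items → 8.75% → $0.36
Office chair $201.50: home furniture, $50.00 or more → 6% → $12.09
Travel guide $20.84: books → 0% → $0.00
Side table $195.73: home furniture, $50.00 or more → 6% → $11.74
Subtotal = $482.21; tax = $24.19; total due = $506.40

$506.40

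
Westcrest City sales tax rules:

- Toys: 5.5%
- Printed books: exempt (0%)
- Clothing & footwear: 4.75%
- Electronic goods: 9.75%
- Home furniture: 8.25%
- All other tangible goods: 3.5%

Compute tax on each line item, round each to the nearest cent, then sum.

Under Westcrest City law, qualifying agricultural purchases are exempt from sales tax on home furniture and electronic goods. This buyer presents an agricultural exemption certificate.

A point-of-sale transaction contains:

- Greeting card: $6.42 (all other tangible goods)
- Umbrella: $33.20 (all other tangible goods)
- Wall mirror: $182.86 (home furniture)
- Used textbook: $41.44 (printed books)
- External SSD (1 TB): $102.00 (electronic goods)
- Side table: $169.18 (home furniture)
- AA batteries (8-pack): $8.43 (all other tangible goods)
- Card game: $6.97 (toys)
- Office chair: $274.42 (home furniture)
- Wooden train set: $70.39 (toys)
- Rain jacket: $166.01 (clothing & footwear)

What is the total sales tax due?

$13.82

Greeting card $6.42: all other tangible goods → 3.5% → $0.22
Umbrella $33.20: all other tangible goods → 3.5% → $1.16
Wall mirror $182.86: home furniture, buyer-exempt → 0% → $0.00
Used textbook $41.44: printed books → 0% → $0.00
External SSD (1 TB) $102.00: electronic goods, buyer-exempt → 0% → $0.00
Side table $169.18: home furniture, buyer-exempt → 0% → $0.00
AA batteries (8-pack) $8.43: all other tangible goods → 3.5% → $0.30
Card game $6.97: toys → 5.5% → $0.38
Office chair $274.42: home furniture, buyer-exempt → 0% → $0.00
Wooden train set $70.39: toys → 5.5% → $3.87
Rain jacket $166.01: clothing & footwear → 4.75% → $7.89
Total tax = $0.22 + $1.16 + $0.30 + $0.38 + $3.87 + $7.89 = $13.82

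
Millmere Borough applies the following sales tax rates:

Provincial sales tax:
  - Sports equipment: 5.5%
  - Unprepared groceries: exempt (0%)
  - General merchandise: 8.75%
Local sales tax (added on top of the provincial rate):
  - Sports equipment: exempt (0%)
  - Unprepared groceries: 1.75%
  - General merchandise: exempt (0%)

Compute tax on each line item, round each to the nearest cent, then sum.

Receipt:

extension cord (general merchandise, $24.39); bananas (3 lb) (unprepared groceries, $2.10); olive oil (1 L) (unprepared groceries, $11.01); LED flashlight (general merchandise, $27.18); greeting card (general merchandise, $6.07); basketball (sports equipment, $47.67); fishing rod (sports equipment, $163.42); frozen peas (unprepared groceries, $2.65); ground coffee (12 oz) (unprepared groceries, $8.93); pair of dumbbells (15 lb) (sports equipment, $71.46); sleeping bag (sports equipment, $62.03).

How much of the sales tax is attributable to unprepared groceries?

Bananas (3 lb) $2.10: unprepared groceries → 0% + 1.75% local = 1.75% → $0.04
Olive oil (1 L) $11.01: unprepared groceries → 0% + 1.75% local = 1.75% → $0.19
Frozen peas $2.65: unprepared groceries → 0% + 1.75% local = 1.75% → $0.05
Ground coffee (12 oz) $8.93: unprepared groceries → 0% + 1.75% local = 1.75% → $0.16
Tax on unprepared groceries = $0.04 + $0.19 + $0.05 + $0.16 = $0.44

$0.44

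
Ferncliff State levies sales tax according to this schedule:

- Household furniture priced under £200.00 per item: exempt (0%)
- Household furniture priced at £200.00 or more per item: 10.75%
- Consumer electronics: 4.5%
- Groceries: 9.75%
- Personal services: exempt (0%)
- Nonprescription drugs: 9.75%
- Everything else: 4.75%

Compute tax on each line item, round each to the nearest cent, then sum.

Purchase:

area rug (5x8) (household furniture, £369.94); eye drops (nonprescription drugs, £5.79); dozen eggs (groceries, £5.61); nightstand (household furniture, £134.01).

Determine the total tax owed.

£40.88

Area rug (5x8) £369.94: household furniture, £200.00 or more → 10.75% → £39.77
Eye drops £5.79: nonprescription drugs → 9.75% → £0.56
Dozen eggs £5.61: groceries → 9.75% → £0.55
Nightstand £134.01: household furniture, under £200.00 → 0% → £0.00
Total tax = £39.77 + £0.56 + £0.55 = £40.88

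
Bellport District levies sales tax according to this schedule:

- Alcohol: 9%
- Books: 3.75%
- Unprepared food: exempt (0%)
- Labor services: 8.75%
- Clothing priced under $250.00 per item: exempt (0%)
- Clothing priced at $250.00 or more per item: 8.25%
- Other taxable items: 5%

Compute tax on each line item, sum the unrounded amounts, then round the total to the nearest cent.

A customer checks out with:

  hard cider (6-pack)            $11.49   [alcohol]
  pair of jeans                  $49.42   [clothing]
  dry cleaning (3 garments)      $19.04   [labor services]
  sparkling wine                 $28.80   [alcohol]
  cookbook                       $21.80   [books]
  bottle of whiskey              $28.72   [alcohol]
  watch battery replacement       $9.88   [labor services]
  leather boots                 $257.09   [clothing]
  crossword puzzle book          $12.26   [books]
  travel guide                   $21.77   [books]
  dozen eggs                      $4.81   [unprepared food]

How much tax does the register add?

Hard cider (6-pack) $11.49: alcohol → 9% → $1.0341
Pair of jeans $49.42: clothing, under $250.00 → 0% → $0.00
Dry cleaning (3 garments) $19.04: labor services → 8.75% → $1.666
Sparkling wine $28.80: alcohol → 9% → $2.592
Cookbook $21.80: books → 3.75% → $0.8175
Bottle of whiskey $28.72: alcohol → 9% → $2.5848
Watch battery replacement $9.88: labor services → 8.75% → $0.8645
Leather boots $257.09: clothing, $250.00 or more → 8.25% → $21.209925
Crossword puzzle book $12.26: books → 3.75% → $0.45975
Travel guide $21.77: books → 3.75% → $0.816375
Dozen eggs $4.81: unprepared food → 0% → $0.00
Unrounded tax sum = $32.04495 → $32.04

$32.04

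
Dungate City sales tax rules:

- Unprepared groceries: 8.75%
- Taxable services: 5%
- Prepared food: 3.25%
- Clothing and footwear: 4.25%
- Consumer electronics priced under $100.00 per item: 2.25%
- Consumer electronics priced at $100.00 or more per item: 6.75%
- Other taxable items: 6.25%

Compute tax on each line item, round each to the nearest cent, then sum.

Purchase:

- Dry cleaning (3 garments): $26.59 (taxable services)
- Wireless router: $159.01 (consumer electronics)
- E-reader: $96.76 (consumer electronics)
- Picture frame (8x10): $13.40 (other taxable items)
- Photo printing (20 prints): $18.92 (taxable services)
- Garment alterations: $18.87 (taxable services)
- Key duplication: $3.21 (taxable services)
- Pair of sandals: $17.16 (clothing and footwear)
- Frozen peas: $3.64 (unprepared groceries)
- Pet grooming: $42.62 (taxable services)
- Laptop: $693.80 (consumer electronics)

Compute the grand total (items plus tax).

$1161.12

Dry cleaning (3 garments) $26.59: taxable services → 5% → $1.33
Wireless router $159.01: consumer electronics, $100.00 or more → 6.75% → $10.73
E-reader $96.76: consumer electronics, under $100.00 → 2.25% → $2.18
Picture frame (8x10) $13.40: other taxable items → 6.25% → $0.84
Photo printing (20 prints) $18.92: taxable services → 5% → $0.95
Garment alterations $18.87: taxable services → 5% → $0.94
Key duplication $3.21: taxable services → 5% → $0.16
Pair of sandals $17.16: clothing and footwear → 4.25% → $0.73
Frozen peas $3.64: unprepared groceries → 8.75% → $0.32
Pet grooming $42.62: taxable services → 5% → $2.13
Laptop $693.80: consumer electronics, $100.00 or more → 6.75% → $46.83
Subtotal = $1093.98; tax = $67.14; total due = $1161.12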